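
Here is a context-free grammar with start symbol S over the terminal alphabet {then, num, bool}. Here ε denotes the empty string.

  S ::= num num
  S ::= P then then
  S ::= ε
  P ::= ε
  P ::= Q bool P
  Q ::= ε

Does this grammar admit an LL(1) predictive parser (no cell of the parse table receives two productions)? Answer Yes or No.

Yes

FIRST(S) = {ε, bool, num, then}
FIRST(P) = {ε, bool}
FIRST(Q) = {ε}
FOLLOW(S) = {$}
FOLLOW(P) = {then}
FOLLOW(Q) = {bool}
Each cell of M receives at most one production.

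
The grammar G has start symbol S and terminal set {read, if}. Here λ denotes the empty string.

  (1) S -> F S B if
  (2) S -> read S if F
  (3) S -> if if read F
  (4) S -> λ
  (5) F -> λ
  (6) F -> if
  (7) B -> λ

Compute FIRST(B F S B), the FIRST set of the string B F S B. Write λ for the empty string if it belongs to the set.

FIRST(F) = {λ, if}
FIRST(B) = {λ}
FIRST(S) = {λ, if, read}  (via F S B if)
FIRST(B F S B): take FIRST of each symbol in turn, carrying on past any symbol whose FIRST contains λ; result {λ, if, read}.

{λ, if, read}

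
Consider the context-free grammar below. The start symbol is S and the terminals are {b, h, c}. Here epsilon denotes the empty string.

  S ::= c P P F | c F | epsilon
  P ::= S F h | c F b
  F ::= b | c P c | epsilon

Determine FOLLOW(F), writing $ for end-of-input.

{$, b, c, h}

FIRST(S): from S::=c P P F we get {c}; from S::=c F we get {c}; from S::=epsilon we get {epsilon}. So FIRST(S) = {epsilon, c}.
FIRST(F): from F::=b we get {b}; from F::=c P c we get {c}; from F::=epsilon we get {epsilon}. So FIRST(F) = {epsilon, b, c}.
FIRST(P): from P::=S F h we get {b, c, h}; from P::=c F b we get {c}. So FIRST(P) = {b, c, h}.
FOLLOW(S) includes $ since S is the start symbol.
FOLLOW(S): in P::=S F h, S is followed by F h with FIRST {b, c, h}. Thus FOLLOW(S) = {$, b, c, h}.
FOLLOW(P): in S::=c P P F (occurrence 1), P is followed by P F with FIRST {b, c, h}; in S::=c P P F (occurrence 2), P is followed by F with FIRST {epsilon, b, c}; in S::=c P P F (occurrence 2), the suffix after P is nullable, so FOLLOW(P) ⊇ FOLLOW(S) = {$, b, c, h}; in F::=c P c, P is followed by c with FIRST {c}. Thus FOLLOW(P) = {$, b, c, h}.
FOLLOW(F): in S::=c P P F, the suffix after F is empty, so FOLLOW(F) ⊇ FOLLOW(S) = {$, b, c, h}; in S::=c F, the suffix after F is empty, so FOLLOW(F) ⊇ FOLLOW(S) = {$, b, c, h}; in P::=S F h, F is followed by h with FIRST {h}; in P::=c F b, F is followed by b with FIRST {b}. Thus FOLLOW(F) = {$, b, c, h}.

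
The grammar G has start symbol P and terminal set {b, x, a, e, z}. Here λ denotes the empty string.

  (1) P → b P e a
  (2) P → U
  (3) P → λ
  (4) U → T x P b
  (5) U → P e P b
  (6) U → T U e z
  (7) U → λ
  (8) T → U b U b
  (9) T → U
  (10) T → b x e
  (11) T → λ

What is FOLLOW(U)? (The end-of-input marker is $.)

FIRST(P): from P→b P e a we get {b}; from P→U we get {λ, b, e, x}; from P→λ we get {λ}. So FIRST(P) = {λ, b, e, x}.
FIRST(U): from U→T x P b we get {b, e, x}; from U→P e P b we get {b, e, x}; from U→T U e z we get {b, e, x}; from U→λ we get {λ}. So FIRST(U) = {λ, b, e, x}.
FIRST(T): from T→U b U b we get {b, e, x}; from T→U we get {λ, b, e, x}; from T→b x e we get {b}; from T→λ we get {λ}. So FIRST(T) = {λ, b, e, x}.
FOLLOW(P) includes $ since P is the start symbol.
FOLLOW(P): in P→b P e a, P is followed by e a with FIRST {e}; in U→T x P b, P is followed by b with FIRST {b}; in U→P e P b (occurrence 1), P is followed by e P b with FIRST {e}; in U→P e P b (occurrence 2), P is followed by b with FIRST {b}. Thus FOLLOW(P) = {$, b, e}.
FOLLOW(T): in U→T x P b, T is followed by x P b with FIRST {x}; in U→T U e z, T is followed by U e z with FIRST {b, e, x}. Thus FOLLOW(T) = {b, e, x}.
FOLLOW(U): in P→U, the suffix after U is empty, so FOLLOW(U) ⊇ FOLLOW(P) = {$, b, e}; in U→T U e z, U is followed by e z with FIRST {e}; in T→U b U b (occurrence 1), U is followed by b U b with FIRST {b}; in T→U b U b (occurrence 2), U is followed by b with FIRST {b}; in T→U, the suffix after U is empty, so FOLLOW(U) ⊇ FOLLOW(T) = {b, e, x}. Thus FOLLOW(U) = {$, b, e, x}.

{$, b, e, x}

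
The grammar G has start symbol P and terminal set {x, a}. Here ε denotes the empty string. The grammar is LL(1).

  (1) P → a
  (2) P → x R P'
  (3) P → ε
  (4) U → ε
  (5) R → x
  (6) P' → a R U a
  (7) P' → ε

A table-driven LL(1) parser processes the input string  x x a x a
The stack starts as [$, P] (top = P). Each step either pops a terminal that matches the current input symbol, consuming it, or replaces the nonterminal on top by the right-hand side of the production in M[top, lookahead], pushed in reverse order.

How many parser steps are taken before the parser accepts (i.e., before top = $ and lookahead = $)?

step 1: stack=$ P  input=x x a x a $  — expand P → x R P'
step 2: stack=$ P' R x  input=x x a x a $  — match x
step 3: stack=$ P' R  input=x a x a $  — expand R → x
step 4: stack=$ P' x  input=x a x a $  — match x
step 5: stack=$ P'  input=a x a $  — expand P' → a R U a
step 6: stack=$ a U R a  input=a x a $  — match a
step 7: stack=$ a U R  input=x a $  — expand R → x
step 8: stack=$ a U x  input=x a $  — match x
step 9: stack=$ a U  input=a $  — expand U → ε
step 10: stack=$ a  input=a $  — match a
Accept reached after 10 steps.

10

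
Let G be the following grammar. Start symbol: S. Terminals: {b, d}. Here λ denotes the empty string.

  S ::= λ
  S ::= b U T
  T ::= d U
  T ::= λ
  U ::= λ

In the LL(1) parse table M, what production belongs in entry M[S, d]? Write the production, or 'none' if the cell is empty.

FIRST(S): from S::=λ we get {λ}; from S::=b U T we get {b}. So FIRST(S) = {λ, b}.
FIRST(T): from T::=d U we get {d}; from T::=λ we get {λ}. So FIRST(T) = {λ, d}.
FIRST(U): from U::=λ we get {λ}. So FIRST(U) = {λ}.
FOLLOW(S) includes $ since S is the start symbol.
FOLLOW(S): S appears on no right-hand side. Thus FOLLOW(S) = {$}.
For S ::= λ: FIRST(λ) = {λ}, so it goes in M[S, t] for t ∈ {}; since λ ∈ FIRST, also for every t ∈ FOLLOW(S) = {$}.
For S ::= b U T: FIRST(b U T) = {b}, so it goes in M[S, t] for t ∈ {b}.
None of these place a production in M[S, d].

none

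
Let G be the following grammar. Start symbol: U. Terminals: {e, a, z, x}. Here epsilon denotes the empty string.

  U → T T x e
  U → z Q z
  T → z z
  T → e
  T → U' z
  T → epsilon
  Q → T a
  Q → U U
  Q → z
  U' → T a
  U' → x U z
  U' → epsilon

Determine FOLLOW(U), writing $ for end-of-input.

FIRST(U): from U→T T x e we get {a, e, x, z}; from U→z Q z we get {z}. So FIRST(U) = {a, e, x, z}.
FIRST(T): from T→z z we get {z}; from T→e we get {e}; from T→U' z we get {a, e, x, z}; from T→epsilon we get {epsilon}. So FIRST(T) = {epsilon, a, e, x, z}.
FIRST(Q): from Q→T a we get {a, e, x, z}; from Q→U U we get {a, e, x, z}; from Q→z we get {z}. So FIRST(Q) = {a, e, x, z}.
FIRST(U'): from U'→T a we get {a, e, x, z}; from U'→x U z we get {x}; from U'→epsilon we get {epsilon}. So FIRST(U') = {epsilon, a, e, x, z}.
FOLLOW(U) includes $ since U is the start symbol.
FOLLOW(T): in U→T T x e (occurrence 1), T is followed by T x e with FIRST {a, e, x, z}; in U→T T x e (occurrence 2), T is followed by x e with FIRST {x}; in Q→T a, T is followed by a with FIRST {a}; in U'→T a, T is followed by a with FIRST {a}. Thus FOLLOW(T) = {a, e, x, z}.
FOLLOW(Q): in U→z Q z, Q is followed by z with FIRST {z}. Thus FOLLOW(Q) = {z}.
FOLLOW(U): in Q→U U (occurrence 1), U is followed by U with FIRST {a, e, x, z}; in Q→U U (occurrence 2), the suffix after U is empty, so FOLLOW(U) ⊇ FOLLOW(Q) = {z}; in U'→x U z, U is followed by z with FIRST {z}. Thus FOLLOW(U) = {$, a, e, x, z}.
FOLLOW(U'): in T→U' z, U' is followed by z with FIRST {z}. Thus FOLLOW(U') = {z}.

{$, a, e, x, z}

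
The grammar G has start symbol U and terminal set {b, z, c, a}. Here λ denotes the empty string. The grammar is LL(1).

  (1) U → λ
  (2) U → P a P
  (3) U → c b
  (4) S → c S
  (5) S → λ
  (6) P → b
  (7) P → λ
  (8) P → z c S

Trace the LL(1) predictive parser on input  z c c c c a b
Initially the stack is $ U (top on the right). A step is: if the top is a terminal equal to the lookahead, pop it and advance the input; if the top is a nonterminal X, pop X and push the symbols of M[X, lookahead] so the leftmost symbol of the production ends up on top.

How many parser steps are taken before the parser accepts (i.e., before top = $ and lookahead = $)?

step 1: stack=$ U  input=z c c c c a b $  — expand U → P a P
step 2: stack=$ P a P  input=z c c c c a b $  — expand P → z c S
step 3: stack=$ P a S c z  input=z c c c c a b $  — match z
step 4: stack=$ P a S c  input=c c c c a b $  — match c
step 5: stack=$ P a S  input=c c c a b $  — expand S → c S
step 6: stack=$ P a S c  input=c c c a b $  — match c
step 7: stack=$ P a S  input=c c a b $  — expand S → c S
step 8: stack=$ P a S c  input=c c a b $  — match c
step 9: stack=$ P a S  input=c a b $  — expand S → c S
step 10: stack=$ P a S c  input=c a b $  — match c
step 11: stack=$ P a S  input=a b $  — expand S → λ
step 12: stack=$ P a  input=a b $  — match a
step 13: stack=$ P  input=b $  — expand P → b
step 14: stack=$ b  input=b $  — match b
Accept reached after 14 steps.

14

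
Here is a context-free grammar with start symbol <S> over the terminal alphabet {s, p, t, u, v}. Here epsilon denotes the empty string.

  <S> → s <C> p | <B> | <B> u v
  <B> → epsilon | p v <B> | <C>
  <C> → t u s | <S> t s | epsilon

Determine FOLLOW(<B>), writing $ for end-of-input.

FIRST(<S>): from <S>→s <C> p we get {s}; from <S>→<B> we get {epsilon, p, s, t, u}; from <S>→<B> u v we get {p, s, t, u}. So FIRST(<S>) = {epsilon, p, s, t, u}.
FIRST(<C>): from <C>→t u s we get {t}; from <C>→<S> t s we get {p, s, t, u}; from <C>→epsilon we get {epsilon}. So FIRST(<C>) = {epsilon, p, s, t, u}.
FIRST(<B>): from <B>→epsilon we get {epsilon}; from <B>→p v <B> we get {p}; from <B>→<C> we get {epsilon, p, s, t, u}. So FIRST(<B>) = {epsilon, p, s, t, u}.
FOLLOW(<S>) includes $ since <S> is the start symbol.
FOLLOW(<S>): in <C>→<S> t s, <S> is followed by t s with FIRST {t}. Thus FOLLOW(<S>) = {$, t}.
FOLLOW(<B>): in <S>→<B>, the suffix after <B> is empty, so FOLLOW(<B>) ⊇ FOLLOW(<S>) = {$, t}; in <S>→<B> u v, <B> is followed by u v with FIRST {u}; in <B>→p v <B>, the suffix after <B> is empty (adds nothing new). Thus FOLLOW(<B>) = {$, t, u}.
FOLLOW(<C>): in <S>→s <C> p, <C> is followed by p with FIRST {p}; in <B>→<C>, the suffix after <C> is empty, so FOLLOW(<C>) ⊇ FOLLOW(<B>) = {$, t, u}. Thus FOLLOW(<C>) = {$, p, t, u}.

{$, t, u}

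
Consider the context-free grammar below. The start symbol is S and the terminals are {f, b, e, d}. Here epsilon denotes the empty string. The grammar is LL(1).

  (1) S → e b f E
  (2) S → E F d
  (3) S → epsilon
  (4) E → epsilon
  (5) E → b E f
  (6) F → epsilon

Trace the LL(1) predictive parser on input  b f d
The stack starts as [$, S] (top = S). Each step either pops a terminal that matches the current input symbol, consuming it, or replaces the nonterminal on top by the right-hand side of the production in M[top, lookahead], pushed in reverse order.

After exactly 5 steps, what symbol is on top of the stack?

F

step 1: stack=$ S  input=b f d $  — expand S → E F d
step 2: stack=$ d F E  input=b f d $  — expand E → b E f
step 3: stack=$ d F f E b  input=b f d $  — match b
step 4: stack=$ d F f E  input=f d $  — expand E → epsilon
step 5: stack=$ d F f  input=f d $  — match f
Stack after step 5: $ d F (top = F).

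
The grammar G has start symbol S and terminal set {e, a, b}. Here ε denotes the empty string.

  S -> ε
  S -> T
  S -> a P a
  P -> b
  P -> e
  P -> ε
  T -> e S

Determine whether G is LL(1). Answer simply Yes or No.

FIRST(S) = {ε, a, e}
FIRST(P) = {ε, b, e}
FIRST(T) = {e}
FOLLOW(S) = {$}
FOLLOW(P) = {a}
FOLLOW(T) = {$}
Each cell of M receives at most one production.

Yes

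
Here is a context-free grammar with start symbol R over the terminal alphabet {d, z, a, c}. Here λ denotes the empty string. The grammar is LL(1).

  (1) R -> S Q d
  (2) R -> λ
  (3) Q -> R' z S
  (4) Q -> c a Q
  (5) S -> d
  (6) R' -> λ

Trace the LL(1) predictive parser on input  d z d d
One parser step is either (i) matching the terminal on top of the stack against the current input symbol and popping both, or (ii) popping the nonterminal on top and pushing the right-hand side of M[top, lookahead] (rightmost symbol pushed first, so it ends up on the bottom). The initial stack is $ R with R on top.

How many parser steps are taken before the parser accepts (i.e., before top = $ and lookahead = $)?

step 1: stack=$ R  input=d z d d $  — expand R -> S Q d
step 2: stack=$ d Q S  input=d z d d $  — expand S -> d
step 3: stack=$ d Q d  input=d z d d $  — match d
step 4: stack=$ d Q  input=z d d $  — expand Q -> R' z S
step 5: stack=$ d S z R'  input=z d d $  — expand R' -> λ
step 6: stack=$ d S z  input=z d d $  — match z
step 7: stack=$ d S  input=d d $  — expand S -> d
step 8: stack=$ d d  input=d d $  — match d
step 9: stack=$ d  input=d $  — match d
Accept reached after 9 steps.

9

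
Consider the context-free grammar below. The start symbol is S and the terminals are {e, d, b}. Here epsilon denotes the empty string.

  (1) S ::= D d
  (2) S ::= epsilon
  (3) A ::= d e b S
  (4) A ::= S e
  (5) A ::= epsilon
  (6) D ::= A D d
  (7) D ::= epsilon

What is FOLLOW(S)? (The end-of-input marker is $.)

{$, d, e}

FIRST(S) = {epsilon, d, e}  (via D d)
FIRST(A) = {epsilon, d, e}  (via S e)
FIRST(D) = {epsilon, d, e}  (via A D d)
FOLLOW(S) includes $ since S is the start symbol.
FOLLOW(A): in D::=A D d, A is followed by D d with FIRST {d, e}. Thus FOLLOW(A) = {d, e}.
FOLLOW(S): in A::=d e b S, the suffix after S is empty, so FOLLOW(S) ⊇ FOLLOW(A) = {d, e}; in A::=S e, S is followed by e with FIRST {e}. Thus FOLLOW(S) = {$, d, e}.
FOLLOW(D): in S::=D d, D is followed by d with FIRST {d}; in D::=A D d, D is followed by d with FIRST {d}. Thus FOLLOW(D) = {d}.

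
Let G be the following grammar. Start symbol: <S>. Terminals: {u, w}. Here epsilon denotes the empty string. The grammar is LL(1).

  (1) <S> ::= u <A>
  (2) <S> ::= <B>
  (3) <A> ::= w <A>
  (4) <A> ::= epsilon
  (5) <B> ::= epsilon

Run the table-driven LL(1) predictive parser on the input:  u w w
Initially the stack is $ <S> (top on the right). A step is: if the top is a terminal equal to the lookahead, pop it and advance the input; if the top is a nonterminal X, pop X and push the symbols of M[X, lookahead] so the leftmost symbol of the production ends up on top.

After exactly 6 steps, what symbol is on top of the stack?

     Stack    Input    Action
  1  $ <S>    u w w $  expand <S> ::= u <A>
  2  $ <A> u  u w w $  match u
  3  $ <A>    w w $    expand <A> ::= w <A>
  4  $ <A> w  w w $    match w
  5  $ <A>    w $      expand <A> ::= w <A>
  6  $ <A> w  w $      match w
Stack after step 6: $ <A> (top = <A>).

<A>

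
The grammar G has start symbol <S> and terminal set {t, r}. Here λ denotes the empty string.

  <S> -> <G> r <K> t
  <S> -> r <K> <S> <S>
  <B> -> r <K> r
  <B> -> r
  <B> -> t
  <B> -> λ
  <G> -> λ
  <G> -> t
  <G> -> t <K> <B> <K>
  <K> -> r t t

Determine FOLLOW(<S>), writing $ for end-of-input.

{$, r, t}

FIRST(<B>) = {λ, r, t}
FIRST(<G>) = {λ, t}
FIRST(<K>) = {r}
FIRST(<S>) = {r, t}  (via <G> r <K> t)
FOLLOW(<S>) includes $ since <S> is the start symbol.
FOLLOW(<S>): in <S>->r <K> <S> <S> (occurrence 1), <S> is followed by <S> with FIRST {r, t}; in <S>->r <K> <S> <S> (occurrence 2), the suffix after <S> is empty (adds nothing new). Thus FOLLOW(<S>) = {$, r, t}.
FOLLOW(<B>): in <G>->t <K> <B> <K>, <B> is followed by <K> with FIRST {r}. Thus FOLLOW(<B>) = {r}.
FOLLOW(<G>): in <S>-><G> r <K> t, <G> is followed by r <K> t with FIRST {r}. Thus FOLLOW(<G>) = {r}.
FOLLOW(<K>): in <S>-><G> r <K> t, <K> is followed by t with FIRST {t}; in <S>->r <K> <S> <S>, <K> is followed by <S> <S> with FIRST {r, t}; in <B>->r <K> r, <K> is followed by r with FIRST {r}; in <G>->t <K> <B> <K> (occurrence 1), <K> is followed by <B> <K> with FIRST {r, t}; in <G>->t <K> <B> <K> (occurrence 2), the suffix after <K> is empty, so FOLLOW(<K>) ⊇ FOLLOW(<G>) = {r}. Thus FOLLOW(<K>) = {r, t}.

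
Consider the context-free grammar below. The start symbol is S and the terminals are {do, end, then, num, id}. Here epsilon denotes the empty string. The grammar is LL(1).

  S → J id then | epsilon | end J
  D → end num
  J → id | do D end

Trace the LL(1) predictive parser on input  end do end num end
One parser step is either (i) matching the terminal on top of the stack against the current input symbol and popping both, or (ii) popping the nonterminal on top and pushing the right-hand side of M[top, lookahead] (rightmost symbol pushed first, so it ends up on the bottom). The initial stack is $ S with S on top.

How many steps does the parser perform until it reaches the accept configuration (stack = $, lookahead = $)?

8

step 1: stack=$ S  input=end do end num end $  — expand S → end J
step 2: stack=$ J end  input=end do end num end $  — match end
step 3: stack=$ J  input=do end num end $  — expand J → do D end
step 4: stack=$ end D do  input=do end num end $  — match do
step 5: stack=$ end D  input=end num end $  — expand D → end num
step 6: stack=$ end num end  input=end num end $  — match end
step 7: stack=$ end num  input=num end $  — match num
step 8: stack=$ end  input=end $  — match end
Accept reached after 8 steps.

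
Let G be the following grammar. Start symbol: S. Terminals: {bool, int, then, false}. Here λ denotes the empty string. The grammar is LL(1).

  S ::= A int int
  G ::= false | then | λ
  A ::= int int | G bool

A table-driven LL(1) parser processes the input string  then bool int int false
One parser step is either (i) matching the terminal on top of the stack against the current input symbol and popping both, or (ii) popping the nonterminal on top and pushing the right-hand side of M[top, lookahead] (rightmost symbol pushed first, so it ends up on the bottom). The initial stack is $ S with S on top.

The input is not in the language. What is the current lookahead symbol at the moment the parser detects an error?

false

step 1: stack=$ S  input=then bool int int false $  — expand S ::= A int int
step 2: stack=$ int int A  input=then bool int int false $  — expand A ::= G bool
step 3: stack=$ int int bool G  input=then bool int int false $  — expand G ::= then
step 4: stack=$ int int bool then  input=then bool int int false $  — match then
step 5: stack=$ int int bool  input=bool int int false $  — match bool
step 6: stack=$ int int  input=int int false $  — match int
step 7: stack=$ int  input=int false $  — match int
step 8: stack=$  input=false $  — error: stack empty but input remains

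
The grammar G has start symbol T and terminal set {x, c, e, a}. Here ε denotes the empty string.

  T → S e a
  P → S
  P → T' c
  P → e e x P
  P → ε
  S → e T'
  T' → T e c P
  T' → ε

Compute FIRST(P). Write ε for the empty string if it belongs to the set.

FIRST(S): from S→e T' we get {e}. So FIRST(S) = {e}.
FIRST(T): from T→S e a we get {e}. So FIRST(T) = {e}.
FIRST(T'): from T'→T e c P we get {e}; from T'→ε we get {ε}. So FIRST(T') = {ε, e}.
FIRST(P): from P→S we get {e}; from P→T' c we get {c, e}; from P→e e x P we get {e}; from P→ε we get {ε}. So FIRST(P) = {ε, c, e}.

{ε, c, e}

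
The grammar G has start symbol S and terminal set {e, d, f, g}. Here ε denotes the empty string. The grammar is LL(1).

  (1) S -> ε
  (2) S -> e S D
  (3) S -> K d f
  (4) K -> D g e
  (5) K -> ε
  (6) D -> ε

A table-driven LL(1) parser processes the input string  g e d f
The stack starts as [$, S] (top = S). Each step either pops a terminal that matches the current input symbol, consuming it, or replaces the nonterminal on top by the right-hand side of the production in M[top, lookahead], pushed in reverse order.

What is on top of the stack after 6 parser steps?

     Stack        Input      Action
  1  $ S          g e d f $  expand S -> K d f
  2  $ f d K      g e d f $  expand K -> D g e
  3  $ f d e g D  g e d f $  expand D -> ε
  4  $ f d e g    g e d f $  match g
  5  $ f d e      e d f $    match e
  6  $ f d        d f $      match d
Stack after step 6: $ f (top = f).

f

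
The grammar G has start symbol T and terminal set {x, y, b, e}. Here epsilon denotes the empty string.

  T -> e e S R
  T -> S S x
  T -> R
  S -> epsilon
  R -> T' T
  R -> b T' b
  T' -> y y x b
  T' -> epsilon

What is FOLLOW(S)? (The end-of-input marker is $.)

{b, e, x, y}

FIRST(S): from S->epsilon we get {epsilon}. So FIRST(S) = {epsilon}.
FIRST(T'): from T'->y y x b we get {y}; from T'->epsilon we get {epsilon}. So FIRST(T') = {epsilon, y}.
FIRST(T): from T->e e S R we get {e}; from T->S S x we get {x}; from T->R we get {b, e, x, y}. So FIRST(T) = {b, e, x, y}.
FIRST(R): from R->T' T we get {b, e, x, y}; from R->b T' b we get {b}. So FIRST(R) = {b, e, x, y}.
FOLLOW(T) includes $ since T is the start symbol.
FOLLOW(S): in T->e e S R, S is followed by R with FIRST {b, e, x, y}; in T->S S x (occurrence 1), S is followed by S x with FIRST {x}; in T->S S x (occurrence 2), S is followed by x with FIRST {x}. Thus FOLLOW(S) = {b, e, x, y}.
FOLLOW(T'): in R->T' T, T' is followed by T with FIRST {b, e, x, y}; in R->b T' b, T' is followed by b with FIRST {b}. Thus FOLLOW(T') = {b, e, x, y}.
FOLLOW(T): in R->T' T, the suffix after T is empty, so FOLLOW(T) ⊇ FOLLOW(R) = {$}. Thus FOLLOW(T) = {$}.
FOLLOW(R): in T->e e S R, the suffix after R is empty, so FOLLOW(R) ⊇ FOLLOW(T) = {$}; in T->R, the suffix after R is empty, so FOLLOW(R) ⊇ FOLLOW(T) = {$}. Thus FOLLOW(R) = {$}.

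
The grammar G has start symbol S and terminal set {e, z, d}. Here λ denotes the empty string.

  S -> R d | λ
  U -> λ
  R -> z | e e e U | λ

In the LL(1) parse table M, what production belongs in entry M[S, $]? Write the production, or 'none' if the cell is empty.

FIRST(U): from U->λ we get {λ}. So FIRST(U) = {λ}.
FIRST(R): from R->z we get {z}; from R->e e e U we get {e}; from R->λ we get {λ}. So FIRST(R) = {λ, e, z}.
FIRST(S): from S->R d we get {d, e, z}; from S->λ we get {λ}. So FIRST(S) = {λ, d, e, z}.
FOLLOW(S) includes $ since S is the start symbol.
FOLLOW(S): S appears on no right-hand side. Thus FOLLOW(S) = {$}.
For S -> R d: FIRST(R d) = {d, e, z}, so it goes in M[S, t] for t ∈ {d, e, z}.
For S -> λ: FIRST(λ) = {λ}, so it goes in M[S, t] for t ∈ {}; since λ ∈ FIRST, also for every t ∈ FOLLOW(S) = {$}.

S -> λ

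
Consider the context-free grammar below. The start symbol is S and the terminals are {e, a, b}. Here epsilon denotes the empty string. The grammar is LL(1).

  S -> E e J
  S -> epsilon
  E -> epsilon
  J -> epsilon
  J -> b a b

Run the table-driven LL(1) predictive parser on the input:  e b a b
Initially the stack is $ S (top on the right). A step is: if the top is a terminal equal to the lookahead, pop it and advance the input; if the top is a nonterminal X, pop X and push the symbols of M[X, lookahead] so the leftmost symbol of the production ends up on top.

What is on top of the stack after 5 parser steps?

     Stack    Input      Action
  1  $ S      e b a b $  expand S -> E e J
  2  $ J e E  e b a b $  expand E -> epsilon
  3  $ J e    e b a b $  match e
  4  $ J      b a b $    expand J -> b a b
  5  $ b a b  b a b $    match b
Stack after step 5: $ b a (top = a).

a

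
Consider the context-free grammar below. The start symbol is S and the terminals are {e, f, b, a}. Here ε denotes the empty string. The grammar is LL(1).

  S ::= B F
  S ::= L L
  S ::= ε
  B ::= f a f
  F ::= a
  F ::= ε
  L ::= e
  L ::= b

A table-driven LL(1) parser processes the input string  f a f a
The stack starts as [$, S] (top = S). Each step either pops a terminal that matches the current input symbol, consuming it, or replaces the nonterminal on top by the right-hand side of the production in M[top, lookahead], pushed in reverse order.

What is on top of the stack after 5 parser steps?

F

     Stack      Input      Action
  1  $ S        f a f a $  expand S ::= B F
  2  $ F B      f a f a $  expand B ::= f a f
  3  $ F f a f  f a f a $  match f
  4  $ F f a    a f a $    match a
  5  $ F f      f a $      match f
Stack after step 5: $ F (top = F).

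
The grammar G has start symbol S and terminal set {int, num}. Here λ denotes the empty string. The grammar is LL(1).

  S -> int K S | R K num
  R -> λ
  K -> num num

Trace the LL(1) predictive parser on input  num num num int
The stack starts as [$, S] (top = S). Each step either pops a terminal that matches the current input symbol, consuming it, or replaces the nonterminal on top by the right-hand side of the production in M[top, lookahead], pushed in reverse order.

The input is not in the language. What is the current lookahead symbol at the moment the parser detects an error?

     Stack          Input              Action
  1  $ S            num num num int $  expand S -> R K num
  2  $ num K R      num num num int $  expand R -> λ
  3  $ num K        num num num int $  expand K -> num num
  4  $ num num num  num num num int $  match num
  5  $ num num      num num int $      match num
  6  $ num          num int $          match num
  7  $              int $              error: stack empty but input remains

int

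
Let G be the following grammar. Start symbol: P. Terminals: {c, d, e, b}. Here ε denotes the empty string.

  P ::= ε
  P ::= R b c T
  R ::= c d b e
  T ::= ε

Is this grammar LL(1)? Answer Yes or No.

Yes

FIRST(P) = {ε, c}
FIRST(R) = {c}
FIRST(T) = {ε}
FOLLOW(P) = {$}
FOLLOW(R) = {b}
FOLLOW(T) = {$}
Each cell of M receives at most one production.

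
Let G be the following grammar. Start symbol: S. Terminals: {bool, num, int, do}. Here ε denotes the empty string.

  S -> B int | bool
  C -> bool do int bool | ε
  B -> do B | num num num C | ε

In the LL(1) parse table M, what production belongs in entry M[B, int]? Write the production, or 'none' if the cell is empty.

B -> ε

FIRST(C) = {ε, bool}
FIRST(B) = {ε, do, num}
FIRST(S) = {bool, do, int, num}  (via B int)
FOLLOW(S) includes $ since S is the start symbol.
FOLLOW(B): in S->B int, B is followed by int with FIRST {int}; in B->do B, the suffix after B is empty (adds nothing new). Thus FOLLOW(B) = {int}.
For B -> do B: FIRST(do B) = {do}, so it goes in M[B, t] for t ∈ {do}.
For B -> num num num C: FIRST(num num num C) = {num}, so it goes in M[B, t] for t ∈ {num}.
For B -> ε: FIRST(ε) = {ε}, so it goes in M[B, t] for t ∈ {}; since ε ∈ FIRST, also for every t ∈ FOLLOW(B) = {int}.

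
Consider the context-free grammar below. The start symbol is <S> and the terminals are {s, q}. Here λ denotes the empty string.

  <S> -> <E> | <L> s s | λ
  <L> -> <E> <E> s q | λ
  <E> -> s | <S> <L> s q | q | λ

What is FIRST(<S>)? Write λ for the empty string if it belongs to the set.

{λ, q, s}

FIRST(<S>): from <S>-><E> we get {λ, q, s}; from <S>-><L> s s we get {q, s}; from <S>->λ we get {λ}. So FIRST(<S>) = {λ, q, s}.
FIRST(<L>): from <L>-><E> <E> s q we get {q, s}; from <L>->λ we get {λ}. So FIRST(<L>) = {λ, q, s}.
FIRST(<E>): from <E>->s we get {s}; from <E>-><S> <L> s q we get {q, s}; from <E>->q we get {q}; from <E>->λ we get {λ}. So FIRST(<E>) = {λ, q, s}.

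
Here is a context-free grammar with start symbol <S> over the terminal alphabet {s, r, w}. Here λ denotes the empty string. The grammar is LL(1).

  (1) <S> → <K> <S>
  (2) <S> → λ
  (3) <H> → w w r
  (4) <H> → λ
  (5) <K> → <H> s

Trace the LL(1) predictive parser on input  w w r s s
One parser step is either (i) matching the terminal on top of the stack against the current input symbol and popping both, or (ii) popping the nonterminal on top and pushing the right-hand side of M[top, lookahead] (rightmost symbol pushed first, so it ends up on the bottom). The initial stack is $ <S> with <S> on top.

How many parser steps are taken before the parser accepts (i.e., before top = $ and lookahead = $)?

12

step 1: stack=$ <S>  input=w w r s s $  — expand <S> → <K> <S>
step 2: stack=$ <S> <K>  input=w w r s s $  — expand <K> → <H> s
step 3: stack=$ <S> s <H>  input=w w r s s $  — expand <H> → w w r
step 4: stack=$ <S> s r w w  input=w w r s s $  — match w
step 5: stack=$ <S> s r w  input=w r s s $  — match w
step 6: stack=$ <S> s r  input=r s s $  — match r
step 7: stack=$ <S> s  input=s s $  — match s
step 8: stack=$ <S>  input=s $  — expand <S> → <K> <S>
step 9: stack=$ <S> <K>  input=s $  — expand <K> → <H> s
step 10: stack=$ <S> s <H>  input=s $  — expand <H> → λ
step 11: stack=$ <S> s  input=s $  — match s
step 12: stack=$ <S>  input=$  — expand <S> → λ
Accept reached after 12 steps.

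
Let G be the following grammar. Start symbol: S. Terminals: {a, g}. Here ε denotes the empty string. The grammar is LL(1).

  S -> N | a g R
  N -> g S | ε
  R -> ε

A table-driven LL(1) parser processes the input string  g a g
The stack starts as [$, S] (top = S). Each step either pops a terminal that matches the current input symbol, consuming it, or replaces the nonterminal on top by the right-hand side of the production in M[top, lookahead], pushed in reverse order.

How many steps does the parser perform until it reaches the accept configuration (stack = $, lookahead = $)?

step 1: stack=$ S  input=g a g $  — expand S -> N
step 2: stack=$ N  input=g a g $  — expand N -> g S
step 3: stack=$ S g  input=g a g $  — match g
step 4: stack=$ S  input=a g $  — expand S -> a g R
step 5: stack=$ R g a  input=a g $  — match a
step 6: stack=$ R g  input=g $  — match g
step 7: stack=$ R  input=$  — expand R -> ε
Accept reached after 7 steps.

7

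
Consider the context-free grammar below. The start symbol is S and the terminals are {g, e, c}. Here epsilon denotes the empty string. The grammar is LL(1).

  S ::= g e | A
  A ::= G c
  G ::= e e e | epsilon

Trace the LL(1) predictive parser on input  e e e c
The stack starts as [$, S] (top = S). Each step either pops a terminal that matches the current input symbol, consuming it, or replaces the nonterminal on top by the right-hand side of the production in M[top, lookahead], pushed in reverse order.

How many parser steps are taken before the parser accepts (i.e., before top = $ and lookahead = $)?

7

     Stack      Input      Action
  1  $ S        e e e c $  expand S ::= A
  2  $ A        e e e c $  expand A ::= G c
  3  $ c G      e e e c $  expand G ::= e e e
  4  $ c e e e  e e e c $  match e
  5  $ c e e    e e c $    match e
  6  $ c e      e c $      match e
  7  $ c        c $        match c
Accept reached after 7 steps.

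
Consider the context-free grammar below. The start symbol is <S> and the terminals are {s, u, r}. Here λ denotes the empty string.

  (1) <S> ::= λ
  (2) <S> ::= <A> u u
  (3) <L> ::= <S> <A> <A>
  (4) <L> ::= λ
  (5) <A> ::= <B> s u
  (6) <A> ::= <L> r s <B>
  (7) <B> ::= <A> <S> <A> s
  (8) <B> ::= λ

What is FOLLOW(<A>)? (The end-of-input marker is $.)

{r, s, u}

FIRST(<S>) = {λ, r, s}  (via <A> u u)
FIRST(<L>) = {λ, r, s}  (via <S> <A> <A>)
FIRST(<A>) = {r, s}  (via <B> s u, <L> r s <B>)
FIRST(<B>) = {λ, r, s}  (via <A> <S> <A> s)
FOLLOW(<S>) includes $ since <S> is the start symbol.
FOLLOW(<S>): in <L>::=<S> <A> <A>, <S> is followed by <A> <A> with FIRST {r, s}; in <B>::=<A> <S> <A> s, <S> is followed by <A> s with FIRST {r, s}. Thus FOLLOW(<S>) = {$, r, s}.
FOLLOW(<L>): in <A>::=<L> r s <B>, <L> is followed by r s <B> with FIRST {r}. Thus FOLLOW(<L>) = {r}.
FOLLOW(<A>): in <S>::=<A> u u, <A> is followed by u u with FIRST {u}; in <L>::=<S> <A> <A> (occurrence 1), <A> is followed by <A> with FIRST {r, s}; in <L>::=<S> <A> <A> (occurrence 2), the suffix after <A> is empty, so FOLLOW(<A>) ⊇ FOLLOW(<L>) = {r}; in <B>::=<A> <S> <A> s (occurrence 1), <A> is followed by <S> <A> s with FIRST {r, s}; in <B>::=<A> <S> <A> s (occurrence 2), <A> is followed by s with FIRST {s}. Thus FOLLOW(<A>) = {r, s, u}.
FOLLOW(<B>): in <A>::=<B> s u, <B> is followed by s u with FIRST {s}; in <A>::=<L> r s <B>, the suffix after <B> is empty, so FOLLOW(<B>) ⊇ FOLLOW(<A>) = {r, s, u}. Thus FOLLOW(<B>) = {r, s, u}.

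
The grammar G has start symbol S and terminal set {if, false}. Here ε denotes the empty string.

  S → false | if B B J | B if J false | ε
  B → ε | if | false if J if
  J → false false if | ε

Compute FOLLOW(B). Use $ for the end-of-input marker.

{$, false, if}

FIRST(B) = {ε, false, if}
FIRST(J) = {ε, false}
FIRST(S) = {ε, false, if}  (via B if J false)
FOLLOW(S) includes $ since S is the start symbol.
FOLLOW(S): S appears on no right-hand side. Thus FOLLOW(S) = {$}.
FOLLOW(B): in S→if B B J (occurrence 1), B is followed by B J with FIRST {ε, false, if}; in S→if B B J (occurrence 1), the suffix after B is nullable, so FOLLOW(B) ⊇ FOLLOW(S) = {$}; in S→if B B J (occurrence 2), B is followed by J with FIRST {ε, false}; in S→if B B J (occurrence 2), the suffix after B is nullable, so FOLLOW(B) ⊇ FOLLOW(S) = {$}; in S→B if J false, B is followed by if J false with FIRST {if}. Thus FOLLOW(B) = {$, false, if}.
FOLLOW(J): in S→if B B J, the suffix after J is empty, so FOLLOW(J) ⊇ FOLLOW(S) = {$}; in S→B if J false, J is followed by false with FIRST {false}; in B→false if J if, J is followed by if with FIRST {if}. Thus FOLLOW(J) = {$, false, if}.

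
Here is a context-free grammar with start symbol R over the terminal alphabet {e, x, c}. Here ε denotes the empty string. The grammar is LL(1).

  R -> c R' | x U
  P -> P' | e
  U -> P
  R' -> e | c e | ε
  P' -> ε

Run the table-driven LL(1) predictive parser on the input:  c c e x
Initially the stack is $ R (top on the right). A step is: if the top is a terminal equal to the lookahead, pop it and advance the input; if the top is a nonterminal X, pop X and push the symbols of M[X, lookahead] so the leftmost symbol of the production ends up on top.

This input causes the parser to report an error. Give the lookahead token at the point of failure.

x

     Stack   Input      Action
  1  $ R     c c e x $  expand R -> c R'
  2  $ R' c  c c e x $  match c
  3  $ R'    c e x $    expand R' -> c e
  4  $ e c   c e x $    match c
  5  $ e     e x $      match e
  6  $       x $        error: stack empty but input remains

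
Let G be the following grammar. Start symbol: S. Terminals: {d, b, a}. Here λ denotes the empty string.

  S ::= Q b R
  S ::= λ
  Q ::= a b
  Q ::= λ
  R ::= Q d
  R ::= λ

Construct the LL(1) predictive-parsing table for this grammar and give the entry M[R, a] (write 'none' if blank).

R ::= Q d

FIRST(Q) = {λ, a}
FIRST(S) = {λ, a, b}  (via Q b R)
FIRST(R) = {λ, a, d}  (via Q d)
FOLLOW(S) includes $ since S is the start symbol.
FOLLOW(S): S appears on no right-hand side. Thus FOLLOW(S) = {$}.
FOLLOW(R): in S::=Q b R, the suffix after R is empty, so FOLLOW(R) ⊇ FOLLOW(S) = {$}. Thus FOLLOW(R) = {$}.
For R ::= Q d: FIRST(Q d) = {a, d}, so it goes in M[R, t] for t ∈ {a, d}.
For R ::= λ: FIRST(λ) = {λ}, so it goes in M[R, t] for t ∈ {}; since λ ∈ FIRST, also for every t ∈ FOLLOW(R) = {$}.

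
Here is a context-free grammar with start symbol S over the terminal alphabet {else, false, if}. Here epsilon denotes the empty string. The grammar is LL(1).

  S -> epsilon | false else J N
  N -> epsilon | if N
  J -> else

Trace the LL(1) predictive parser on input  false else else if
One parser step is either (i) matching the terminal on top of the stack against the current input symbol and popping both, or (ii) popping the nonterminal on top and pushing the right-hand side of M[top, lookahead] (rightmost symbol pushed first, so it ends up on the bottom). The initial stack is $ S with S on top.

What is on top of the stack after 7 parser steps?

step 1: stack=$ S  input=false else else if $  — expand S -> false else J N
step 2: stack=$ N J else false  input=false else else if $  — match false
step 3: stack=$ N J else  input=else else if $  — match else
step 4: stack=$ N J  input=else if $  — expand J -> else
step 5: stack=$ N else  input=else if $  — match else
step 6: stack=$ N  input=if $  — expand N -> if N
step 7: stack=$ N if  input=if $  — match if
Stack after step 7: $ N (top = N).

N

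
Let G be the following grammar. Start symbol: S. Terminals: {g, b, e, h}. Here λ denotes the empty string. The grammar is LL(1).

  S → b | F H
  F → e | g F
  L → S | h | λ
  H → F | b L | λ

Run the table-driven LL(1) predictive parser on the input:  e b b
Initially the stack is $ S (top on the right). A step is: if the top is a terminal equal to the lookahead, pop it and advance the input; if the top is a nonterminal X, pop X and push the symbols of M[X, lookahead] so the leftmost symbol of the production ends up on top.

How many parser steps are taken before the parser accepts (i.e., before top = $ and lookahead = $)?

step 1: stack=$ S  input=e b b $  — expand S → F H
step 2: stack=$ H F  input=e b b $  — expand F → e
step 3: stack=$ H e  input=e b b $  — match e
step 4: stack=$ H  input=b b $  — expand H → b L
step 5: stack=$ L b  input=b b $  — match b
step 6: stack=$ L  input=b $  — expand L → S
step 7: stack=$ S  input=b $  — expand S → b
step 8: stack=$ b  input=b $  — match b
Accept reached after 8 steps.

8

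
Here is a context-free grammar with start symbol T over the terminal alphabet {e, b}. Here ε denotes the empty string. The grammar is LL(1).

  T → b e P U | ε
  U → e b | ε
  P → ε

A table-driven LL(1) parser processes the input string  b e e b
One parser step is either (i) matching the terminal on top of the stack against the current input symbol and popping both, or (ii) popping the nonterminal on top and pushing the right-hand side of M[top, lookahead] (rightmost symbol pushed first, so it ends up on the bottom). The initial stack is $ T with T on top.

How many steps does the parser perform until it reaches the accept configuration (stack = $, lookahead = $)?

7

step 1: stack=$ T  input=b e e b $  — expand T → b e P U
step 2: stack=$ U P e b  input=b e e b $  — match b
step 3: stack=$ U P e  input=e e b $  — match e
step 4: stack=$ U P  input=e b $  — expand P → ε
step 5: stack=$ U  input=e b $  — expand U → e b
step 6: stack=$ b e  input=e b $  — match e
step 7: stack=$ b  input=b $  — match b
Accept reached after 7 steps.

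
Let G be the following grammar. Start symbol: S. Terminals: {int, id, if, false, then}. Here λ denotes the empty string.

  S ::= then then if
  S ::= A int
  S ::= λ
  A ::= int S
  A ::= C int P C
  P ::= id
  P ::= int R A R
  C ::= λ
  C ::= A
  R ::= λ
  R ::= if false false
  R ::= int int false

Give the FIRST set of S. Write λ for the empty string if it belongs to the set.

{λ, int, then}

FIRST(P): from P::=id we get {id}; from P::=int R A R we get {int}. So FIRST(P) = {id, int}.
FIRST(R): from R::=λ we get {λ}; from R::=if false false we get {if}; from R::=int int false we get {int}. So FIRST(R) = {λ, if, int}.
FIRST(S): from S::=then then if we get {then}; from S::=A int we get {int}; from S::=λ we get {λ}. So FIRST(S) = {λ, int, then}.
FIRST(A): from A::=int S we get {int}; from A::=C int P C we get {int}. So FIRST(A) = {int}.
FIRST(C): from C::=λ we get {λ}; from C::=A we get {int}. So FIRST(C) = {λ, int}.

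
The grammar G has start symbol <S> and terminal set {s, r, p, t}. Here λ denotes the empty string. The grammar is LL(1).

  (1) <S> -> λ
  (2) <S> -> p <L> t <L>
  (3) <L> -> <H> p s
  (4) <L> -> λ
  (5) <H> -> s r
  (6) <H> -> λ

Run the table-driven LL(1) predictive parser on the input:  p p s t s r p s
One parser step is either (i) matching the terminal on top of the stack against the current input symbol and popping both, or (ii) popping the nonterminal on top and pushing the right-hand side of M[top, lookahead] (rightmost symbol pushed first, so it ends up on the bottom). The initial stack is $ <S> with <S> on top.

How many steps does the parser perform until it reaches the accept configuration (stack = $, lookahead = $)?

13

      Stack            Input              Action
   1  $ <S>            p p s t s r p s $  expand <S> -> p <L> t <L>
   2  $ <L> t <L> p    p p s t s r p s $  match p
   3  $ <L> t <L>      p s t s r p s $    expand <L> -> <H> p s
   4  $ <L> t s p <H>  p s t s r p s $    expand <H> -> λ
   5  $ <L> t s p      p s t s r p s $    match p
   6  $ <L> t s        s t s r p s $      match s
   7  $ <L> t          t s r p s $        match t
   8  $ <L>            s r p s $          expand <L> -> <H> p s
   9  $ s p <H>        s r p s $          expand <H> -> s r
  10  $ s p r s        s r p s $          match s
  11  $ s p r          r p s $            match r
  12  $ s p            p s $              match p
  13  $ s              s $                match s
Accept reached after 13 steps.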